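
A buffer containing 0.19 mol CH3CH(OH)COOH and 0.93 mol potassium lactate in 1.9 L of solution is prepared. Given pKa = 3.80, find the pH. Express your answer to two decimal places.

pH = pKa + log([A⁻]/[HA]) = 3.80 + log(0.93/0.19)
pH = 3.80 + (+0.690) = 4.49

pH = 4.49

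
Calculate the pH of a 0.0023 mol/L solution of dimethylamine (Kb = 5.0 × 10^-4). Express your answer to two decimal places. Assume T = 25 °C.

pH = 10.93

(CH3)2NH + H2O ⇌ (CH3)2NH2+ + OH-
From the ICE table, Kb = x²/(0.0023 − x) = 5.0 × 10^-4.
Here C₀/Kb ≈ 4.6, so the small-x approximation fails. Use the quadratic:
x = [−0.0005 + √(0.0005² + 4.6e-06)]/2 = 8.51 × 10^-4 M
pOH = 3.07, so pH = 14.00 − pOH = 10.93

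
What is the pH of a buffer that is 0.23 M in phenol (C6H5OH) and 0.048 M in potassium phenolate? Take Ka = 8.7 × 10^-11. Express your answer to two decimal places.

pKa = −log(8.7 × 10^-11) = 10.060
Henderson–Hasselbalch: pH = pKa + log([C6H5O-]/[C6H5OH]) = 10.060 + log(0.048/0.23)
pH = 10.060 + (-0.680) = 9.38

pH = 9.38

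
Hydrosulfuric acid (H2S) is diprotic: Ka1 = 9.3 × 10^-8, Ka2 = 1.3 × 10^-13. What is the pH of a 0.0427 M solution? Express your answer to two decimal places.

pH = 4.20

Since Ka1 ≫ Ka2, the first ionization dominates [H+].
Ka1 = x²/(0.0427 − x) = 9.3 × 10^-8
x ≈ √(9.3 × 10^-8 × 0.0427) = 6.30 × 10^-5 M
pH = −log(6.30 × 10^-5) = 4.20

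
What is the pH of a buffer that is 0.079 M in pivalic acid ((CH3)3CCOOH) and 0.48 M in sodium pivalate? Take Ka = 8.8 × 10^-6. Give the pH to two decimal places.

pKa = −log(8.8 × 10^-6) = 5.056
Henderson–Hasselbalch: pH = pKa + log([(CH3)3CCOO-]/[(CH3)3CCOOH]) = 5.056 + log(0.48/0.079)
pH = 5.056 + (+0.784) = 5.84

pH = 5.84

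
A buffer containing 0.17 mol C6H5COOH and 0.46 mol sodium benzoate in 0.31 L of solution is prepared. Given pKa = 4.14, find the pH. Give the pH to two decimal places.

Using pH = pKa + log([base]/[acid]) with [base]/[acid] = 0.46/0.17:
pH = 4.14 + (+0.432) = 4.57

pH = 4.57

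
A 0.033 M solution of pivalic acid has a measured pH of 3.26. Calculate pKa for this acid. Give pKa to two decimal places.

pKa = 5.03

[H+] = 10^(-3.26) = 5.50 × 10^-4 M
At equilibrium [HA] = 0.033 − 5.50 × 10^-4 = 3.24 × 10^-2 M
Ka = [H+][A-]/[HA] = (5.50 × 10^-4)² / 3.24 × 10^-2 = 9.34 × 10^-6
pKa = -log(9.34 × 10^-6) = 5.03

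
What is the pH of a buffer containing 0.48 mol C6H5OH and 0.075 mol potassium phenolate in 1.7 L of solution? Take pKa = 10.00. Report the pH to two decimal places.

pH = 9.19

Using pH = pKa + log([base]/[acid]) with [base]/[acid] = 0.075/0.48:
pH = 10.00 + (-0.806) = 9.19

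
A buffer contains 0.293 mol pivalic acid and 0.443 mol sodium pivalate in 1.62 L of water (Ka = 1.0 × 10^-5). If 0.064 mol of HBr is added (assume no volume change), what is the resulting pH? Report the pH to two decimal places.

pH = 5.03

Added H+ converts (CH3)3CCOO- to (CH3)3CCOOH: (CH3)3CCOOH → 0.357 mol, (CH3)3CCOO- → 0.379 mol.
pKa = −log(1.0 × 10^-5) = 5.000
pH = pKa + log([A⁻]/[HA]) = 5.000 + log(0.379/0.357) = 5.000 +0.026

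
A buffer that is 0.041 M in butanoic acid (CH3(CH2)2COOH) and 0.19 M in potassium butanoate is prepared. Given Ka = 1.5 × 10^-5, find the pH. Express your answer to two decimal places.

pH = 5.49

pKa = −log(1.5 × 10^-5) = 4.824
pH = pKa + log([A⁻]/[HA]) = 4.824 + log(0.19/0.041)
pH = 4.824 + (+0.666) = 5.49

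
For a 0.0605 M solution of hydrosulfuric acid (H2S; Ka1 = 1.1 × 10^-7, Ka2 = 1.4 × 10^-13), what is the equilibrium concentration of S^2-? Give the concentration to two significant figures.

1.4 × 10^-13 M

First ionization gives [H+] ≈ [HS-] = 8.16 × 10^-5 M.
Second step: Ka2 = [H+][S^2-]/[HS-] ≈ [S^2-] (since [H+] ≈ [HS-]).
So [S^2-] ≈ Ka2.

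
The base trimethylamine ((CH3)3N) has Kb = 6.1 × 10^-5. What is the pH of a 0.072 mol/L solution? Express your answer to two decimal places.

pH = 11.32

(CH3)3N + H2O ⇌ (CH3)3NH+ + OH-
Kb = [OH-]²/(0.072 − [OH-]) = 6.1 × 10^-5
Neglecting [OH-] in the denominator: [OH-] = √(6.1 × 10^-5 × 0.072) = 2.10 × 10^-3 M
pOH = −log(2.10 × 10^-3) = 2.68; pH = 14.00 − 2.68 = 11.32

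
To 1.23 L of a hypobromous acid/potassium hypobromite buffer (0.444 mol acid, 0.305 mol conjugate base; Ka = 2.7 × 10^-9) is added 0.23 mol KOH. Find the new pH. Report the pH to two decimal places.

After neutralization: n(HOBr) = 0.214 mol, n(OBr-) = 0.535 mol.
pKa = −log(2.7 × 10^-9) = 8.569
pH = pKa + log(n_OBr-/n_HOBr) = 8.569 + log(0.535/0.214) = 8.569 + (+0.398)

pH = 8.97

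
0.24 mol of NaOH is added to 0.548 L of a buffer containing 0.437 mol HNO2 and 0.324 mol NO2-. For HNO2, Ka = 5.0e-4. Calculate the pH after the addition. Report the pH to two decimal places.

After neutralization: n(HNO2) = 0.197 mol, n(NO2-) = 0.564 mol.
pKa = −log(5.0 × 10^-4) = 3.301
Henderson–Hasselbalch with mole ratio 0.564/0.197: pH = 3.301 + (+0.457)

pH = 3.76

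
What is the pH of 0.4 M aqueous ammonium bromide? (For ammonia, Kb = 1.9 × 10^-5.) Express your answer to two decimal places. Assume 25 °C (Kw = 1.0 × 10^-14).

NH4+ is the conjugate acid of the weak base NH3.
Ka = Kw/Kb = 1.0×10^-14 / 1.9 × 10^-5 = 5.26 × 10^-10
From the ICE table, Ka = [H+]²/(0.4 − [H+]) = 5.26 × 10^-10.
Since Ka ≪ C₀, [H+] ≈ √(Ka·C₀) = 1.45 × 10^-5 M.
([H+]/C₀ = 0.0036% < 5%, so the approximation holds.)
pH = −log[H+] = −log(1.45 × 10^-5) = 4.84

pH = 4.84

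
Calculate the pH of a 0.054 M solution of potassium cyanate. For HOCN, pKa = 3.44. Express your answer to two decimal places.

OCN- is the conjugate base of the weak acid HOCN.
Ka = 10^(−3.44) = 3.63 × 10^-4
Kb = Kw/Ka = 1.0×10^-14 / 3.63 × 10^-4 = 2.75 × 10^-11
Kb = [OH-]²/(0.054 − [OH-]) = 2.75 × 10^-11
Since Kb ≪ C₀, [OH-] ≈ √(Kb·C₀) = 1.22 × 10^-6 M.
Check: 0.0023% ionized — well under 5%, approximation valid.
pOH = 5.91, so pH = 14.00 − pOH = 8.09

pH = 8.09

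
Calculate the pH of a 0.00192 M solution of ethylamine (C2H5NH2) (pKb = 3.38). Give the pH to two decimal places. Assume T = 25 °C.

C2H5NH2 + H2O ⇌ C2H5NH3+ + OH-
Kb = 10^(−3.38) = 4.17 × 10^-4
From the ICE table, Kb = [OH-]²/(0.00192 − [OH-]) = 4.17 × 10^-4.
Here C₀/Kb ≈ 4.6, so the small-[OH-] approximation fails. Use the quadratic:
[OH-] = [−0.000417 + √(0.000417² + 3.2e-06)]/2 = 7.10 × 10^-4 M
pOH = 3.15, so pH = 14.00 − pOH = 10.85

pH = 10.85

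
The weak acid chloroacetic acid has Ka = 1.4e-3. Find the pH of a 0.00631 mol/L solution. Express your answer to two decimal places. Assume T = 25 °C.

pH = 2.63

ClCH2COOH ⇌ ClCH2COO- + H+
From the ICE table, Ka = [H+]²/(0.00631 − [H+]) = 1.4 × 10^-3.
The 5% rule fails; solving [H+]² + Ka·[H+] − Ka·C₀ = 0 exactly:
[H+] = [−0.0014 + √(0.0014² + 3.53e-05)]/2 = 2.35 × 10^-3 M
pH = −log(2.35 × 10^-3) = 2.63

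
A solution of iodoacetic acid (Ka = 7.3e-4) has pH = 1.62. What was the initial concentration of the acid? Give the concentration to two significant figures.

[H+] = 10^(-1.62) = 2.40 × 10^-2 M = x
Ka = x²/(C₀ − x) ⇒ C₀ = x + x²/Ka
C₀ = 2.40 × 10^-2 + (2.40 × 10^-2)²/(7.3 × 10^-4) = 8.13 × 10^-1 M

C₀ = 8.1 × 10^-1 M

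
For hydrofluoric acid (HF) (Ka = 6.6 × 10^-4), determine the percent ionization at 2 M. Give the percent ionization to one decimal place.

1.8%

HF ⇌ F- + H+; let x = [H+] at equilibrium.
x ≈ √(Ka·C₀) = √(6.6 × 10^-4 × 2) = 3.63 × 10^-2 M
% ionization = x/C₀ × 100% = 3.63 × 10^-2/2 × 100% = 1.8%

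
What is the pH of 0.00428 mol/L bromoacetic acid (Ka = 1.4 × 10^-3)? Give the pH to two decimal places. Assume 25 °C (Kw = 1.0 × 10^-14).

pH = 2.73

BrCH2COOH ⇌ BrCH2COO- + H+
Ka = [H+]²/(0.00428 − [H+]) = 1.4 × 10^-3
Here C₀/Ka ≈ 3.06, so the small-[H+] approximation fails. Use the quadratic:
[H+] = [−0.0014 + √(0.0014² + 2.4e-05)]/2 = 1.85 × 10^-3 M
pH = −log(1.85 × 10^-3) = 2.73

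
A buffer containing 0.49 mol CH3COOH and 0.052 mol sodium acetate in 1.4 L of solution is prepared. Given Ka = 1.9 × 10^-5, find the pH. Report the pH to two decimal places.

pH = 3.75

pKa = −log(1.9 × 10^-5) = 4.721
Using pH = pKa + log([base]/[acid]) with [base]/[acid] = 0.052/0.49:
pH = 4.721 + (-0.974) = 3.75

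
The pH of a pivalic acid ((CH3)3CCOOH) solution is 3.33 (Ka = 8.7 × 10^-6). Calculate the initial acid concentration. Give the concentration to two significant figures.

[H+] = 10^(-3.33) = 4.68 × 10^-4 M = x
Ka = x²/(C₀ − x) ⇒ C₀ = x + x²/Ka
C₀ = 4.68 × 10^-4 + (4.68 × 10^-4)²/(8.7 × 10^-6) = 2.56 × 10^-2 M

C₀ = 2.6 × 10^-2 M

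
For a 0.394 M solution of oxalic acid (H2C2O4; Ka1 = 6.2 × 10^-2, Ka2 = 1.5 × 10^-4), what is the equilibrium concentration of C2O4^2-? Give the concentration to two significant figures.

1.5 × 10^-4 M

First ionization gives [H+] ≈ [HC2O4-] = 1.28 × 10^-1 M.
Second step: Ka2 = [H+][C2O4^2-]/[HC2O4-] ≈ [C2O4^2-] (since [H+] ≈ [HC2O4-]).
So [C2O4^2-] ≈ Ka2.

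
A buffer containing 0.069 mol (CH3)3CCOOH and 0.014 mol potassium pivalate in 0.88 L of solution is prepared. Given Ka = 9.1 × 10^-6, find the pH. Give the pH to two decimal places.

pKa = −log(9.1 × 10^-6) = 5.041
pH = pKa + log([A⁻]/[HA]) = 5.041 + log(0.014/0.069)
pH = 5.041 + (-0.693) = 4.35

pH = 4.35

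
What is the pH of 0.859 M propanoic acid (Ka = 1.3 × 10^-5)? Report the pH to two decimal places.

CH3CH2COOH ⇌ CH3CH2COO- + H+
Ka = [H+]²/(0.859 − [H+]) = 1.3 × 10^-5
Assume [H+] ≪ 0.859: [H+] ≈ √(1.3 × 10^-5 × 0.859) = 3.34 × 10^-3 M
Check: 0.39% ionized — well under 5%, approximation valid.
pH = −log[H+] = −log(3.34 × 10^-3) = 2.48

pH = 2.48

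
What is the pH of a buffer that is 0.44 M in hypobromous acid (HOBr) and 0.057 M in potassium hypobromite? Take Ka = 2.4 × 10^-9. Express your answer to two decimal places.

pKa = −log(2.4 × 10^-9) = 8.620
Henderson–Hasselbalch: pH = pKa + log([OBr-]/[HOBr]) = 8.620 + log(0.057/0.44)
pH = 8.620 + (-0.888) = 7.73

pH = 7.73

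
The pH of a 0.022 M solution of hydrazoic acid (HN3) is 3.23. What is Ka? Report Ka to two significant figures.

[H+] = 10^(-3.23) = 5.89 × 10^-4 M
At equilibrium [HA] = 0.022 − 5.89 × 10^-4 = 2.14 × 10^-2 M
Ka = [H+][A-]/[HA] = (5.89 × 10^-4)² / 2.14 × 10^-2 = 1.6 × 10^-5

Ka = 1.6 × 10^-5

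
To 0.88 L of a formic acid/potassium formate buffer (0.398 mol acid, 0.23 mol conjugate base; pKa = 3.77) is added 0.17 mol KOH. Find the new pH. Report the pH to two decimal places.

pH = 4.01

After neutralization: n(HCOOH) = 0.228 mol, n(HCOO-) = 0.4 mol.
pH = pKa + log(n_HCOO-/n_HCOOH) = 3.77 + log(0.4/0.228) = 3.77 + (+0.244)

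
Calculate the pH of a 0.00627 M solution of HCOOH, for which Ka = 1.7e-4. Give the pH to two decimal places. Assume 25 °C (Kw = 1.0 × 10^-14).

HCOOH ⇌ HCOO- + H+
Ka = [H+]²/(0.00627 − [H+]) = 1.7 × 10^-4
Here C₀/Ka ≈ 36.9, so the small-[H+] approximation fails. Use the quadratic:
[H+] = (−Ka + √(Ka² + 4·Ka·C₀))/2 = 9.51 × 10^-4 M
pH = −log[H+] = −log(9.51 × 10^-4) = 3.02

pH = 3.02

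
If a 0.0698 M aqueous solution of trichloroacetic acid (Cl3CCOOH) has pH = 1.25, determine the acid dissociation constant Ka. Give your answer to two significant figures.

[H+] = 10^(-1.25) = 5.62 × 10^-2 M
At equilibrium [HA] = 0.0698 − 5.62 × 10^-2 = 1.36 × 10^-2 M
Ka = [H+][A-]/[HA] = (5.62 × 10^-2)² / 1.36 × 10^-2 = 2.3 × 10^-1

Ka = 2.3 × 10^-1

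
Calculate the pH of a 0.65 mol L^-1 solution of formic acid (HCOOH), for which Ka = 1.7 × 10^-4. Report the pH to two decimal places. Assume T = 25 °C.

HCOOH ⇌ HCOO- + H+
Ka = [H+]²/(0.65 − [H+]) = 1.7 × 10^-4
Neglecting [H+] in the denominator: [H+] = √(1.7 × 10^-4 × 0.65) = 1.05 × 10^-2 M
([H+]/C₀ = 1.6% < 5%, so the approximation holds.)
pH = −log(1.05 × 10^-2) = 1.98

pH = 1.98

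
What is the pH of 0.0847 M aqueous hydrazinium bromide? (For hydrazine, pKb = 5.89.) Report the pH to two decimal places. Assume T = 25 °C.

N2H5+ is the conjugate acid of the weak base N2H4.
Kb = 10^(−5.89) = 1.29 × 10^-6
Ka = Kw/Kb = 1.0×10^-14 / 1.29 × 10^-6 = 7.75 × 10^-9
Ka = [H+]²/(0.0847 − [H+]) = 7.75 × 10^-9
Neglecting [H+] in the denominator: [H+] = √(7.75 × 10^-9 × 0.0847) = 2.56 × 10^-5 M
([H+]/C₀ = 0.03% < 5%, so the approximation holds.)
pH = −log[H+] = −log(2.56 × 10^-5) = 4.59

pH = 4.59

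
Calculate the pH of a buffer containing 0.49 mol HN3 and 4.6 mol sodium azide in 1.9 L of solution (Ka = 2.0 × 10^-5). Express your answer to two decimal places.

pKa = −log(2.0 × 10^-5) = 4.699
Using pH = pKa + log([base]/[acid]) with [base]/[acid] = 4.6/0.49:
pH = 4.699 + (+0.973) = 5.67

pH = 5.67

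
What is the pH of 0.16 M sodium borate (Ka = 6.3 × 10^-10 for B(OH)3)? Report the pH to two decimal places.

B(OH)4- is the conjugate base of the weak acid B(OH)3.
Kb = Kw/Ka = 1.0×10^-14 / 6.3 × 10^-10 = 1.59 × 10^-5
Kb = [OH-]²/(0.16 − [OH-]) = 1.59 × 10^-5
Since Kb ≪ C₀, [OH-] ≈ √(Kb·C₀) = 1.59 × 10^-3 M.
pOH = −log(1.59 × 10^-3) = 2.80; pH = 14.00 − 2.80 = 11.20

pH = 11.20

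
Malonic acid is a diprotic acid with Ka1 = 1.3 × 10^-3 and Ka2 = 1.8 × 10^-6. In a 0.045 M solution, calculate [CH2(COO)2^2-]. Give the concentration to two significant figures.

1.8 × 10^-6 M

First ionization gives [H+] ≈ [CH2(COOH)COO-] = 7.03 × 10^-3 M.
Second step: Ka2 = [H+][CH2(COO)2^2-]/[CH2(COOH)COO-] ≈ [CH2(COO)2^2-] (since [H+] ≈ [CH2(COOH)COO-]).
So [CH2(COO)2^2-] ≈ Ka2.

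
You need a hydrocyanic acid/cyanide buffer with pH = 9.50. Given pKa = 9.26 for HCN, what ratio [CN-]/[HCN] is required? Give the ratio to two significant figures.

pH = pKa + log(r) ⇒ log(r) = 9.50 − 9.26 = +0.24
r = [CN-]/[HCN] = 10^(+0.24) = 1.74

ratio = 1.7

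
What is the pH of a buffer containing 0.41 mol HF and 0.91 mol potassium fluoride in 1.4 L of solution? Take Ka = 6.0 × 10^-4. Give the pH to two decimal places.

pKa = −log(6.0 × 10^-4) = 3.222
Henderson–Hasselbalch: pH = pKa + log([F-]/[HF]) = 3.222 + log(0.91/0.41)
pH = 3.222 + (+0.346) = 3.57

pH = 3.57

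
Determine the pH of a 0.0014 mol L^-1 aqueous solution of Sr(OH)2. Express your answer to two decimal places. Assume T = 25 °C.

Sr(OH)2 is a strong base (each formula unit releases 2 OH-); [OH-] = 0.0028 M.
pOH = -log(0.0028) = 2.55
pH = 14.00 - 2.55 = 11.45

pH = 11.45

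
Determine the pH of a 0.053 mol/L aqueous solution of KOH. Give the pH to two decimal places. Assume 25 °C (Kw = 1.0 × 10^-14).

KOH is a strong base; [OH-] = 0.053 M.
pOH = -log(0.053) = 1.28
pH = 14.00 - 1.28 = 12.72

pH = 12.72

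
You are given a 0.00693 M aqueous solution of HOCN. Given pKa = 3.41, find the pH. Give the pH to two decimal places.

HOCN ⇌ OCN- + H+
Ka = 10^(−3.41) = 3.89 × 10^-4
From the ICE table, Ka = x²/(0.00693 − x) = 3.89 × 10^-4.
The 5% rule fails; solving x² + Ka·x − Ka·C₀ = 0 exactly:
x = [−0.000389 + √(0.000389² + 1.08e-05)]/2 = 1.46 × 10^-3 M
pH = −log(1.46 × 10^-3) = 2.84

pH = 2.84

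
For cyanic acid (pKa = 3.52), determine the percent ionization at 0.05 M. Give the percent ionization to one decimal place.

7.5%

HOCN ⇌ OCN- + H+; let x = [H+] at equilibrium.
Ka = 10^(−3.52) = 3.02 × 10^-4
Ka = x²/(C₀ − x); solving the quadratic gives x = 3.74 × 10^-3 M.
% ionization = x/C₀ × 100% = 3.74 × 10^-3/0.05 × 100% = 7.5%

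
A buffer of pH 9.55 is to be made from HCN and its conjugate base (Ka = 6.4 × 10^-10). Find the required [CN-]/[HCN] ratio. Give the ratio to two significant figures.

ratio = 2.3

pKa = -log(6.4 × 10^-10) = 9.194
pH = pKa + log(r) ⇒ log(r) = 9.55 − 9.194 = +0.356
r = [CN-]/[HCN] = 10^(+0.356) = 2.27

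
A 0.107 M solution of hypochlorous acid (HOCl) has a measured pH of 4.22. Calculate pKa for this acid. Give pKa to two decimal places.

pKa = 7.47

[H+] = 10^(-4.22) = 6.03 × 10^-5 M
At equilibrium [HA] = 0.107 − 6.03 × 10^-5 = 1.07 × 10^-1 M
Ka = [H+][A-]/[HA] = (6.03 × 10^-5)² / 1.07 × 10^-1 = 3.40 × 10^-8
pKa = -log(3.40 × 10^-8) = 7.47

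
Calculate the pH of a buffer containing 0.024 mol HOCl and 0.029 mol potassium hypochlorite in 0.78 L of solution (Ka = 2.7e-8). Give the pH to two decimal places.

pH = 7.65

pKa = −log(2.7 × 10^-8) = 7.569
Using pH = pKa + log([base]/[acid]) with [base]/[acid] = 0.029/0.024:
pH = 7.569 + (+0.082) = 7.65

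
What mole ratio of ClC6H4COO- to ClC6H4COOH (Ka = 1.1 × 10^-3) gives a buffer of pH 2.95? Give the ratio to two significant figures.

ratio = 0.98

pKa = -log(1.1 × 10^-3) = 2.959
pH = pKa + log(r) ⇒ log(r) = 2.95 − 2.959 = -0.009
r = [ClC6H4COO-]/[ClC6H4COOH] = 10^(-0.009) = 0.979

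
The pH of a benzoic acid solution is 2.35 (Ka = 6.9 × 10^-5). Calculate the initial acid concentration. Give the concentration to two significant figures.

C₀ = 2.9 × 10^-1 M

[H+] = 10^(-2.35) = 4.47 × 10^-3 M = x
Ka = x²/(C₀ − x) ⇒ C₀ = x + x²/Ka
C₀ = 4.47 × 10^-3 + (4.47 × 10^-3)²/(6.9 × 10^-5) = 2.94 × 10^-1 M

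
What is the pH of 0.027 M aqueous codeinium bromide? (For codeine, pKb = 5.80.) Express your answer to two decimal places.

pH = 4.88

C18H22NO3+ is the conjugate acid of the weak base C18H21NO3.
Kb = 10^(−5.80) = 1.58 × 10^-6
Ka = Kw/Kb = 1.0×10^-14 / 1.58 × 10^-6 = 6.33 × 10^-9
Ka = x²/(0.027 − x) = 6.33 × 10^-9
Assume x ≪ 0.027: x ≈ √(6.33 × 10^-9 × 0.027) = 1.31 × 10^-5 M
(x/C₀ = 0.048% < 5%, so the approximation holds.)
pH = −log[H+] = −log(1.31 × 10^-5) = 4.88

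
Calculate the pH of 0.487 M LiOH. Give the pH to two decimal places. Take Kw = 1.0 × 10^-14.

LiOH is a strong base; [OH-] = 0.487 M.
pOH = -log(0.487) = 0.31
pH = 14.00 - 0.31 = 13.69

pH = 13.69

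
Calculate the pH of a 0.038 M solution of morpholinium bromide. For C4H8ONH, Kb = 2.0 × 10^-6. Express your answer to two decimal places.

C4H8ONH2+ is the conjugate acid of the weak base C4H8ONH.
Ka = Kw/Kb = 1.0×10^-14 / 2.0 × 10^-6 = 5.00 × 10^-9
From the ICE table, Ka = [H+]²/(0.038 − [H+]) = 5.00 × 10^-9.
Assume [H+] ≪ 0.038: [H+] ≈ √(5.00 × 10^-9 × 0.038) = 1.38 × 10^-5 M
pH = −log(1.38 × 10^-5) = 4.86

pH = 4.86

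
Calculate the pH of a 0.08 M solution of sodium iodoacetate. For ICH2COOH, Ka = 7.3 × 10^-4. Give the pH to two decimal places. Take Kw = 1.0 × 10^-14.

pH = 8.02

ICH2COO- is the conjugate base of the weak acid ICH2COOH.
Kb = Kw/Ka = 1.0×10^-14 / 7.3 × 10^-4 = 1.37 × 10^-11
From the ICE table, Kb = [OH-]²/(0.08 − [OH-]) = 1.37 × 10^-11.
Neglecting [OH-] in the denominator: [OH-] = √(1.37 × 10^-11 × 0.08) = 1.05 × 10^-6 M
([OH-]/C₀ = 0.0013% < 5%, so the approximation holds.)
pOH = −log(1.05 × 10^-6) = 5.98; pH = 14.00 − 5.98 = 8.02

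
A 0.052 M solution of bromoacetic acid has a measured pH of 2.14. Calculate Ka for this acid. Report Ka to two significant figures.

[H+] = 10^(-2.14) = 7.24 × 10^-3 M
At equilibrium [HA] = 0.052 − 7.24 × 10^-3 = 4.48 × 10^-2 M
Ka = [H+][A-]/[HA] = (7.24 × 10^-3)² / 4.48 × 10^-2 = 1.2 × 10^-3

Ka = 1.2 × 10^-3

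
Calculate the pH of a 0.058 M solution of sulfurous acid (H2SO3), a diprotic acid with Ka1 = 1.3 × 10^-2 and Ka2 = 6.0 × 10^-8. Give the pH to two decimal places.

Since Ka1 ≫ Ka2, the first ionization dominates [H+].
Ka1 = x²/(0.058 − x) = 1.3 × 10^-2
Solving the quadratic: x = (−Ka1 + √(Ka1² + 4·Ka1·C₀))/2 = 2.17 × 10^-2 M
pH = −log(2.17 × 10^-2) = 1.66

pH = 1.66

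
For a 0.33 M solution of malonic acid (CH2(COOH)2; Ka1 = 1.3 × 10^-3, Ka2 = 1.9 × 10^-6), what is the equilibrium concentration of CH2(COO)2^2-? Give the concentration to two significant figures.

1.9 × 10^-6 M

First ionization gives [H+] ≈ [CH2(COOH)COO-] = 2.01 × 10^-2 M.
Second step: Ka2 = [H+][CH2(COO)2^2-]/[CH2(COOH)COO-] ≈ [CH2(COO)2^2-] (since [H+] ≈ [CH2(COOH)COO-]).
So [CH2(COO)2^2-] ≈ Ka2.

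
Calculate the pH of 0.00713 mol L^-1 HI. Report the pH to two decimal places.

HI is a strong acid and dissociates completely, so [H+] = 0.00713 M.
pH = -log(0.00713) = 2.15

pH = 2.15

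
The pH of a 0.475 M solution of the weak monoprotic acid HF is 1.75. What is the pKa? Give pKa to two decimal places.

[H+] = 10^(-1.75) = 1.78 × 10^-2 M
At equilibrium [HA] = 0.475 − 1.78 × 10^-2 = 4.57 × 10^-1 M
Ka = [H+][A-]/[HA] = (1.78 × 10^-2)² / 4.57 × 10^-1 = 6.93 × 10^-4
pKa = -log(6.93 × 10^-4) = 3.16

pKa = 3.16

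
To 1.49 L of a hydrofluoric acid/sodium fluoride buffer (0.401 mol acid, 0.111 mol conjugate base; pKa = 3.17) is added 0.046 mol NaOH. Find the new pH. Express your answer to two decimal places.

pH = 2.82

OH- converts HF to F-: HF → 0.355 mol, F- → 0.157 mol.
pH = pKa + log(n_F-/n_HF) = 3.17 + log(0.157/0.355) = 3.17 + (-0.354)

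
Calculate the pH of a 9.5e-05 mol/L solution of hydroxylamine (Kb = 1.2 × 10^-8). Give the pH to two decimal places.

pH = 8.03

NH2OH + H2O ⇌ NH3OH+ + OH-
Kb = [OH-]²/(9.5e-05 − [OH-]) = 1.2 × 10^-8
Neglecting [OH-] in the denominator: [OH-] = √(1.2 × 10^-8 × 9.5e-05) = 1.07 × 10^-6 M
Check: 1.1% ionized — well under 5%, approximation valid.
pOH = −log(1.07 × 10^-6) = 5.97; pH = 14.00 − 5.97 = 8.03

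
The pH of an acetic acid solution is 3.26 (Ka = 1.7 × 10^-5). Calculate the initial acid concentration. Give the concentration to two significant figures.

C₀ = 1.8 × 10^-2 M

[H+] = 10^(-3.26) = 5.50 × 10^-4 M = x
Ka = x²/(C₀ − x) ⇒ C₀ = x + x²/Ka
C₀ = 5.50 × 10^-4 + (5.50 × 10^-4)²/(1.7 × 10^-5) = 1.83 × 10^-2 M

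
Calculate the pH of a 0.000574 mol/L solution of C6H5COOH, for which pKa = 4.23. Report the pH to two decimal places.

pH = 3.80

C6H5COOH ⇌ C6H5COO- + H+
Ka = 10^(−4.23) = 5.89 × 10^-5
Ka = [H+]²/(0.000574 − [H+]) = 5.89 × 10^-5
[H+] is not negligible relative to C₀; solve [H+]² + 5.89e-05·[H+] − 3.38e-08 = 0.
[H+] = (−Ka + √(Ka² + 4·Ka·C₀))/2 = 1.57 × 10^-4 M
pH = −log(1.57 × 10^-4) = 3.80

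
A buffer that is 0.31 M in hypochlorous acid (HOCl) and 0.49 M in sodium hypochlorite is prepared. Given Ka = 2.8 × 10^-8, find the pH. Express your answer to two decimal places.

pH = 7.75

pKa = −log(2.8 × 10^-8) = 7.553
pH = pKa + log([A⁻]/[HA]) = 7.553 + log(0.49/0.31)
pH = 7.553 + (+0.199) = 7.75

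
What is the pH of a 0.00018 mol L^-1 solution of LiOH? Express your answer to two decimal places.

pH = 10.26

LiOH is a strong base; [OH-] = 0.00018 M.
pOH = -log(0.00018) = 3.74
pH = 14.00 - 3.74 = 10.26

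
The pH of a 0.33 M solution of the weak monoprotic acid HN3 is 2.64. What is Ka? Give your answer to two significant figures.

Ka = 1.6 × 10^-5

[H+] = 10^(-2.64) = 2.29 × 10^-3 M
At equilibrium [HA] = 0.33 − 2.29 × 10^-3 = 3.28 × 10^-1 M
Ka = [H+][A-]/[HA] = (2.29 × 10^-3)² / 3.28 × 10^-1 = 1.6 × 10^-5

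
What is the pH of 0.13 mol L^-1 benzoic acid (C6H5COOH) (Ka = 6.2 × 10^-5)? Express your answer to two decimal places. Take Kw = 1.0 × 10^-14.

pH = 2.55

C6H5COOH ⇌ C6H5COO- + H+
Ka = [H+]²/(0.13 − [H+]) = 6.2 × 10^-5
Neglecting [H+] in the denominator: [H+] = √(6.2 × 10^-5 × 0.13) = 2.84 × 10^-3 M
pH = −log[H+] = −log(2.84 × 10^-3) = 2.55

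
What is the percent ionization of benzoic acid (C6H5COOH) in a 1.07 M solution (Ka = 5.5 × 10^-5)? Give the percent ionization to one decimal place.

C6H5COOH ⇌ C6H5COO- + H+; let x = [H+] at equilibrium.
x ≈ √(Ka·C₀) = √(5.5 × 10^-5 × 1.07) = 7.67 × 10^-3 M
Fraction ionized = 7.67 × 10^-3 / 1.07 = 0.0072 → 0.7%

0.7%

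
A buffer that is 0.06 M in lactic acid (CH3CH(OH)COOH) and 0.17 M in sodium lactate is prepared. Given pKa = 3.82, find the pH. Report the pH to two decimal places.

pH = 4.27

pH = pKa + log([A⁻]/[HA]) = 3.82 + log(0.17/0.06)
pH = 3.82 + (+0.452) = 4.27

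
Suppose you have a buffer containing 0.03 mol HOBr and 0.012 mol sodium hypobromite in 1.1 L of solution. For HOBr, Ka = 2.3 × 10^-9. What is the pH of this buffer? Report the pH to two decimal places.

pKa = −log(2.3 × 10^-9) = 8.638
Henderson–Hasselbalch: pH = pKa + log([OBr-]/[HOBr]) = 8.638 + log(0.012/0.03)
pH = 8.638 + (-0.398) = 8.24

pH = 8.24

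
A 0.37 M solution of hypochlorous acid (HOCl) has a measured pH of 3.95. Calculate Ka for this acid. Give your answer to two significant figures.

Ka = 3.4 × 10^-8

[H+] = 10^(-3.95) = 1.12 × 10^-4 M
At equilibrium [HA] = 0.37 − 1.12 × 10^-4 = 3.70 × 10^-1 M
Ka = [H+][A-]/[HA] = (1.12 × 10^-4)² / 3.70 × 10^-1 = 3.4 × 10^-8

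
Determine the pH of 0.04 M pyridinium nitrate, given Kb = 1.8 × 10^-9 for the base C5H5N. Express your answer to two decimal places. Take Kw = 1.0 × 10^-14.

C5H5NH+ is the conjugate acid of the weak base C5H5N.
Ka = Kw/Kb = 1.0×10^-14 / 1.8 × 10^-9 = 5.56 × 10^-6
From the ICE table, Ka = [H+]²/(0.04 − [H+]) = 5.56 × 10^-6.
Since Ka ≪ C₀, [H+] ≈ √(Ka·C₀) = 4.72 × 10^-4 M.
Check: 1.2% ionized — well under 5%, approximation valid.
pH = −log(4.72 × 10^-4) = 3.33

pH = 3.33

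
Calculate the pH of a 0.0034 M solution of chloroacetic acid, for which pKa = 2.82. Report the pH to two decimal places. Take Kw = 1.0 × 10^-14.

pH = 2.79

ClCH2COOH ⇌ ClCH2COO- + H+
Ka = 10^(−2.82) = 1.51 × 10^-3
From the ICE table, Ka = x²/(0.0034 − x) = 1.51 × 10^-3.
Here C₀/Ka ≈ 2.25, so the small-x approximation fails. Use the quadratic:
x = (−Ka + √(Ka² + 4·Ka·C₀))/2 = 1.63 × 10^-3 M
pH = −log(1.63 × 10^-3) = 2.79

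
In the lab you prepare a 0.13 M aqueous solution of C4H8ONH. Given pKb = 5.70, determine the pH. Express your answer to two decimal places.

pH = 10.71

C4H8ONH + H2O ⇌ C4H8ONH2+ + OH-
Kb = 10^(−5.70) = 2.00 × 10^-6
From the ICE table, Kb = x²/(0.13 − x) = 2.00 × 10^-6.
Since Kb ≪ C₀, x ≈ √(Kb·C₀) = 5.10 × 10^-4 M.
Check: 0.39% ionized — well under 5%, approximation valid.
pOH = 3.29, so pH = 14.00 − pOH = 10.71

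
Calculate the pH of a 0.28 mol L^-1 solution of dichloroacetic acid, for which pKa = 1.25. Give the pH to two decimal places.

Cl2CHCOOH ⇌ Cl2CHCOO- + H+
Ka = 10^(−1.25) = 5.62 × 10^-2
Ka = x²/(0.28 − x) = 5.62 × 10^-2
x is not negligible relative to C₀; solve x² + 0.0562·x − 0.0157 = 0.
x = (−Ka + √(Ka² + 4·Ka·C₀))/2 = 1.00 × 10^-1 M
pH = −log[H+] = −log(1.00 × 10^-1) = 1.00

pH = 1.00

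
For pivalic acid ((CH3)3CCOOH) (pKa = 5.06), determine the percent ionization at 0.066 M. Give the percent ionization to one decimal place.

1.1%

(CH3)3CCOOH ⇌ (CH3)3CCOO- + H+; let x = [H+] at equilibrium.
Ka = 10^(−5.06) = 8.71 × 10^-6
x ≈ √(Ka·C₀) = √(8.71 × 10^-6 × 0.066) = 7.58 × 10^-4 M
% ionization = x/C₀ × 100% = 7.58 × 10^-4/0.066 × 100% = 1.1%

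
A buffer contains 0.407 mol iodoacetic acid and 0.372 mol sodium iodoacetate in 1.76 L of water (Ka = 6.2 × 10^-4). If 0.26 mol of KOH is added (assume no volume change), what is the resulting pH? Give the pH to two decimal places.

pH = 3.84

OH- converts ICH2COOH to ICH2COO-: ICH2COOH → 0.147 mol, ICH2COO- → 0.632 mol.
pKa = −log(6.2 × 10^-4) = 3.208
Henderson–Hasselbalch with mole ratio 0.632/0.147: pH = 3.208 + (+0.633)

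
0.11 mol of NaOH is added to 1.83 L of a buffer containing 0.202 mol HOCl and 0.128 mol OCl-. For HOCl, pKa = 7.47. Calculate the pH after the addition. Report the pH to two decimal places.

After neutralization: n(HOCl) = 0.092 mol, n(OCl-) = 0.238 mol.
pH = pKa + log(n_OCl-/n_HOCl) = 7.47 + log(0.238/0.092) = 7.47 + (+0.413)

pH = 7.88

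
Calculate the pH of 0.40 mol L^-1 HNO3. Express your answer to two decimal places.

HNO3 is a strong acid and dissociates completely, so [H+] = 0.40 M.
pH = -log(0.4) = 0.40

pH = 0.40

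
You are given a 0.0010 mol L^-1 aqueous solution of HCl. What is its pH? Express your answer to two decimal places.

HCl is a strong acid and dissociates completely, so [H+] = 0.0010 M.
pH = -log(0.001) = 3.00

pH = 3.00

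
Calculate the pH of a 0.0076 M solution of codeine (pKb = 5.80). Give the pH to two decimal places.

pH = 10.04

C18H21NO3 + H2O ⇌ C18H22NO3+ + OH-
Kb = 10^(−5.80) = 1.58 × 10^-6
From the ICE table, Kb = x²/(0.0076 − x) = 1.58 × 10^-6.
Since Kb ≪ C₀, x ≈ √(Kb·C₀) = 1.10 × 10^-4 M.
pOH = −log(1.10 × 10^-4) = 3.96; pH = 14.00 − 3.96 = 10.04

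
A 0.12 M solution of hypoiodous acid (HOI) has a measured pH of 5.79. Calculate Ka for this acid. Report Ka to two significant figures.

Ka = 2.2 × 10^-11

[H+] = 10^(-5.79) = 1.62 × 10^-6 M
At equilibrium [HA] = 0.12 − 1.62 × 10^-6 = 1.20 × 10^-1 M
Ka = [H+][A-]/[HA] = (1.62 × 10^-6)² / 1.20 × 10^-1 = 2.2 × 10^-11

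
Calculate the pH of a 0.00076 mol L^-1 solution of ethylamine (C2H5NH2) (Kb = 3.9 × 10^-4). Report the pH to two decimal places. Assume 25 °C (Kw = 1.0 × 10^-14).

C2H5NH2 + H2O ⇌ C2H5NH3+ + OH-
Kb = [OH-]²/(0.00076 − [OH-]) = 3.9 × 10^-4
The 5% rule fails; solving [OH-]² + Kb·[OH-] − Kb·C₀ = 0 exactly:
[OH-] = (−Kb + √(Kb² + 4·Kb·C₀))/2 = 3.83 × 10^-4 M
pOH = 3.42, so pH = 14.00 − pOH = 10.58

pH = 10.58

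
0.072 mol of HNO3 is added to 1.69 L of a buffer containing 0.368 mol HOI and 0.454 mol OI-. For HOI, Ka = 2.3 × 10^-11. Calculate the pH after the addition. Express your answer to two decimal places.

pH = 10.58

After neutralization: n(HOI) = 0.44 mol, n(OI-) = 0.382 mol.
pKa = −log(2.3 × 10^-11) = 10.638
pH = pKa + log(n_OI-/n_HOI) = 10.638 + log(0.382/0.44) = 10.638 + (-0.061)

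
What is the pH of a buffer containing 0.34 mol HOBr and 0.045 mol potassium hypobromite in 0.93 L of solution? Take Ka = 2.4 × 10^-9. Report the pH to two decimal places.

pKa = −log(2.4 × 10^-9) = 8.620
Using pH = pKa + log([base]/[acid]) with [base]/[acid] = 0.045/0.34:
pH = 8.620 + (-0.878) = 7.74

pH = 7.74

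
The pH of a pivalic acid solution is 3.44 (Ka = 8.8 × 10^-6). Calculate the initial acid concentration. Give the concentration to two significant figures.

[H+] = 10^(-3.44) = 3.63 × 10^-4 M = x
Ka = x²/(C₀ − x) ⇒ C₀ = x + x²/Ka
C₀ = 3.63 × 10^-4 + (3.63 × 10^-4)²/(8.8 × 10^-6) = 1.53 × 10^-2 M

C₀ = 1.5 × 10^-2 M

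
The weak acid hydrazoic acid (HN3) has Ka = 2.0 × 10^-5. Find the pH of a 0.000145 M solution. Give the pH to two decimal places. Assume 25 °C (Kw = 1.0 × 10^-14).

HN3 ⇌ N3- + H+
From the ICE table, Ka = x²/(0.000145 − x) = 2.0 × 10^-5.
x is not negligible relative to C₀; solve x² + 2e-05·x − 2.9e-09 = 0.
x = [−2e-05 + √(2e-05² + 1.16e-08)]/2 = 4.48 × 10^-5 M
pH = −log(4.48 × 10^-5) = 4.35

pH = 4.35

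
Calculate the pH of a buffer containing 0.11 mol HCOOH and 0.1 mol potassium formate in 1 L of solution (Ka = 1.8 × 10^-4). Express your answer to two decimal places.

pKa = −log(1.8 × 10^-4) = 3.745
pH = pKa + log([A⁻]/[HA]) = 3.745 + log(0.1/0.11)
pH = 3.745 + (-0.041) = 3.70

pH = 3.70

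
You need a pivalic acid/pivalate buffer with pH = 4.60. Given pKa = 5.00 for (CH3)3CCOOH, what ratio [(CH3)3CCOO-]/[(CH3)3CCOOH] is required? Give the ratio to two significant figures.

pH = pKa + log(r) ⇒ log(r) = 4.60 − 5.00 = -0.40
r = [(CH3)3CCOO-]/[(CH3)3CCOOH] = 10^(-0.40) = 0.398

ratio = 0.40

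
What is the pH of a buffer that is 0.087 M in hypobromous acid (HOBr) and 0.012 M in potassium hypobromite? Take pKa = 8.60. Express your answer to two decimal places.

pH = 7.74

Henderson–Hasselbalch: pH = pKa + log([OBr-]/[HOBr]) = 8.60 + log(0.012/0.087)
pH = 8.60 + (-0.860) = 7.74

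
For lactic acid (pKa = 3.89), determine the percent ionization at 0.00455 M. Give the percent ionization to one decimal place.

15.5%

CH3CH(OH)COOH ⇌ CH3CH(OH)COO- + H+; let x = [H+] at equilibrium.
Ka = 10^(−3.89) = 1.29 × 10^-4
Ka = x²/(C₀ − x); solving the quadratic gives x = 7.04 × 10^-4 M.
Fraction ionized = 7.04 × 10^-4 / 0.00455 = 0.1547 → 15.5%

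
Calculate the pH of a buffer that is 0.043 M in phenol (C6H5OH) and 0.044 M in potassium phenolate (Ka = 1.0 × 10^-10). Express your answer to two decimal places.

pH = 10.01

pKa = −log(1.0 × 10^-10) = 10.000
Henderson–Hasselbalch: pH = pKa + log([C6H5O-]/[C6H5OH]) = 10.000 + log(0.044/0.043)
pH = 10.000 + (+0.010) = 10.01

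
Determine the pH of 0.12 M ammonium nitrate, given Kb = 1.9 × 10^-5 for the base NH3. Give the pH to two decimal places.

NH4+ is the conjugate acid of the weak base NH3.
Ka = Kw/Kb = 1.0×10^-14 / 1.9 × 10^-5 = 5.26 × 10^-10
Ka = x²/(0.12 − x) = 5.26 × 10^-10
Assume x ≪ 0.12: x ≈ √(5.26 × 10^-10 × 0.12) = 7.94 × 10^-6 M
pH = −log(7.94 × 10^-6) = 5.10

pH = 5.10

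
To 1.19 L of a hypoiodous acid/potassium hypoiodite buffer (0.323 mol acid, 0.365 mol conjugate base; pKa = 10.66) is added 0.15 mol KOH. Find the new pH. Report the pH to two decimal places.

After neutralization: n(HOI) = 0.173 mol, n(OI-) = 0.515 mol.
Henderson–Hasselbalch with mole ratio 0.515/0.173: pH = 10.66 + (+0.474)

pH = 11.13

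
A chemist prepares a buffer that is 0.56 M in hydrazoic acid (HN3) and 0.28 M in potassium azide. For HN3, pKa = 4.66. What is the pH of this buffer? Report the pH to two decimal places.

pH = 4.36

Using pH = pKa + log([base]/[acid]) with [base]/[acid] = 0.28/0.56:
pH = 4.66 + (-0.301) = 4.36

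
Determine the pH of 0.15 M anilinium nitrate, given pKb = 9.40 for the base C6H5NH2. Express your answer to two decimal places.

C6H5NH3+ is the conjugate acid of the weak base C6H5NH2.
Kb = 10^(−9.40) = 3.98 × 10^-10
Ka = Kw/Kb = 1.0×10^-14 / 3.98 × 10^-10 = 2.51 × 10^-5
From the ICE table, Ka = x²/(0.15 − x) = 2.51 × 10^-5.
Neglecting x in the denominator: x = √(2.51 × 10^-5 × 0.15) = 1.94 × 10^-3 M
(x/C₀ = 1.3% < 5%, so the approximation holds.)
pH = −log[H+] = −log(1.94 × 10^-3) = 2.71

pH = 2.71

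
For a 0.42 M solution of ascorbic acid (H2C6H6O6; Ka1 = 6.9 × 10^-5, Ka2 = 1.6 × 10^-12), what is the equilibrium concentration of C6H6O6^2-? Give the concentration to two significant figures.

First ionization gives [H+] ≈ [HC6H6O6-] = 5.38 × 10^-3 M.
Second step: Ka2 = [H+][C6H6O6^2-]/[HC6H6O6-] ≈ [C6H6O6^2-] (since [H+] ≈ [HC6H6O6-]).
So [C6H6O6^2-] ≈ Ka2.

1.6 × 10^-12 M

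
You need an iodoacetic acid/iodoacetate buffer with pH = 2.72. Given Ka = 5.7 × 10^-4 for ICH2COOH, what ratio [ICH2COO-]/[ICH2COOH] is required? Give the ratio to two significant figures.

ratio = 0.30

pKa = -log(5.7 × 10^-4) = 3.244
pH = pKa + log(r) ⇒ log(r) = 2.72 − 3.244 = -0.524
r = [ICH2COO-]/[ICH2COOH] = 10^(-0.524) = 0.299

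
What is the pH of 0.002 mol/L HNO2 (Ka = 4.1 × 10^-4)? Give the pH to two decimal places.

pH = 3.14

HNO2 ⇌ NO2- + H+
From the ICE table, Ka = x²/(0.002 − x) = 4.1 × 10^-4.
Here C₀/Ka ≈ 4.88, so the small-x approximation fails. Use the quadratic:
x = [−0.00041 + √(0.00041² + 3.28e-06)]/2 = 7.23 × 10^-4 M
pH = −log[H+] = −log(7.23 × 10^-4) = 3.14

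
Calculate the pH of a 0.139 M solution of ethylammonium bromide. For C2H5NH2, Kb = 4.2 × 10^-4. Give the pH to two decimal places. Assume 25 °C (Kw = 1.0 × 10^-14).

pH = 5.74

C2H5NH3+ is the conjugate acid of the weak base C2H5NH2.
Ka = Kw/Kb = 1.0×10^-14 / 4.2 × 10^-4 = 2.38 × 10^-11
From the ICE table, Ka = [H+]²/(0.139 − [H+]) = 2.38 × 10^-11.
Assume [H+] ≪ 0.139: [H+] ≈ √(2.38 × 10^-11 × 0.139) = 1.82 × 10^-6 M
([H+]/C₀ = 0.0013% < 5%, so the approximation holds.)
pH = −log(1.82 × 10^-6) = 5.74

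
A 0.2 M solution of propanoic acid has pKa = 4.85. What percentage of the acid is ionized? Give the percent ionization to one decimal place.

0.8%

CH3CH2COOH ⇌ CH3CH2COO- + H+; let x = [H+] at equilibrium.
Ka = 10^(−4.85) = 1.41 × 10^-5
x ≈ √(Ka·C₀) = √(1.41 × 10^-5 × 0.2) = 1.68 × 10^-3 M
% ionization = x/C₀ × 100% = 1.68 × 10^-3/0.2 × 100% = 0.8%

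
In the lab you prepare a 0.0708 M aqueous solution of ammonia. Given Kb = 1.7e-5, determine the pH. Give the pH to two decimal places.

pH = 11.04

NH3 + H2O ⇌ NH4+ + OH-
Let x = [OH-] at equilibrium. Kb = x²/(0.0708 − x).
Since Kb ≪ C₀, x ≈ √(Kb·C₀) = 1.10 × 10^-3 M.
pOH = −log(1.10 × 10^-3) = 2.96; pH = 14.00 − 2.96 = 11.04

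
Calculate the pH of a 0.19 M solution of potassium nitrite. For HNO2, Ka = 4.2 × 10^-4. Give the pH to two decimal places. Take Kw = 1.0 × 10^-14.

NO2- is the conjugate base of the weak acid HNO2.
Kb = Kw/Ka = 1.0×10^-14 / 4.2 × 10^-4 = 2.38 × 10^-11
Kb = x²/(0.19 − x) = 2.38 × 10^-11
Neglecting x in the denominator: x = √(2.38 × 10^-11 × 0.19) = 2.13 × 10^-6 M
(x/C₀ = 0.0011% < 5%, so the approximation holds.)
pOH = 5.67, so pH = 14.00 − pOH = 8.33

pH = 8.33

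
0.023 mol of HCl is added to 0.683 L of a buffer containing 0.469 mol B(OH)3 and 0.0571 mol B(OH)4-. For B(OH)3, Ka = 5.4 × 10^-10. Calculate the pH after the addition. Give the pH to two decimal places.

pH = 8.11

Added H+ converts B(OH)4- to B(OH)3: B(OH)3 → 0.492 mol, B(OH)4- → 0.0341 mol.
pKa = −log(5.4 × 10^-10) = 9.268
pH = pKa + log([A⁻]/[HA]) = 9.268 + log(0.0341/0.492) = 9.268 -1.159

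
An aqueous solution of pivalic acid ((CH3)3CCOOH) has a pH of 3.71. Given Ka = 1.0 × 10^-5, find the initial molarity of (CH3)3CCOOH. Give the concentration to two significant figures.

[H+] = 10^(-3.71) = 1.95 × 10^-4 M = x
Ka = x²/(C₀ − x) ⇒ C₀ = x + x²/Ka
C₀ = 1.95 × 10^-4 + (1.95 × 10^-4)²/(1.0 × 10^-5) = 4.00 × 10^-3 M

C₀ = 4.0 × 10^-3 M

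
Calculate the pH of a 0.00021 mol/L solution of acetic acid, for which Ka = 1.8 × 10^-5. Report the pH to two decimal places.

pH = 4.27

CH3COOH ⇌ CH3COO- + H+
Ka = [H+]²/(0.00021 − [H+]) = 1.8 × 10^-5
[H+] is not negligible relative to C₀; solve [H+]² + 1.8e-05·[H+] − 3.78e-09 = 0.
[H+] = [−1.8e-05 + √(1.8e-05² + 1.51e-08)]/2 = 5.31 × 10^-5 M
pH = −log(5.31 × 10^-5) = 4.27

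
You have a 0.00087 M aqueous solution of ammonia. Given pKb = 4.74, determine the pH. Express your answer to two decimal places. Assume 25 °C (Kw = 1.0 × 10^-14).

pH = 10.07

NH3 + H2O ⇌ NH4+ + OH-
Kb = 10^(−4.74) = 1.82 × 10^-5
Kb = [OH-]²/(0.00087 − [OH-]) = 1.82 × 10^-5
[OH-] is not negligible relative to C₀; solve [OH-]² + 1.82e-05·[OH-] − 1.58e-08 = 0.
[OH-] = (−Kb + √(Kb² + 4·Kb·C₀))/2 = 1.17 × 10^-4 M
pOH = −log(1.17 × 10^-4) = 3.93; pH = 14.00 − 3.93 = 10.07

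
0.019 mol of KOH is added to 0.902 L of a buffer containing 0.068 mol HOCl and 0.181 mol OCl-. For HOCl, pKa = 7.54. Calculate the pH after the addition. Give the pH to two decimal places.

After neutralization: n(HOCl) = 0.049 mol, n(OCl-) = 0.2 mol.
pH = pKa + log(n_OCl-/n_HOCl) = 7.54 + log(0.2/0.049) = 7.54 + (+0.611)

pH = 8.15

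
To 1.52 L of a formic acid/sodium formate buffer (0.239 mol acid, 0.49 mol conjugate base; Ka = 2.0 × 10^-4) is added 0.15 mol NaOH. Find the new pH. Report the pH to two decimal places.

OH- converts HCOOH to HCOO-: HCOOH → 0.089 mol, HCOO- → 0.64 mol.
pKa = −log(2.0 × 10^-4) = 3.699
pH = pKa + log([A⁻]/[HA]) = 3.699 + log(0.64/0.089) = 3.699 +0.857

pH = 4.56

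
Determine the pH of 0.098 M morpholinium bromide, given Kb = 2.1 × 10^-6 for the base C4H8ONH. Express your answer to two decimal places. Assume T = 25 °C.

C4H8ONH2+ is the conjugate acid of the weak base C4H8ONH.
Ka = Kw/Kb = 1.0×10^-14 / 2.1 × 10^-6 = 4.76 × 10^-9
Let x = [H+] at equilibrium. Ka = x²/(0.098 − x).
Since Ka ≪ C₀, x ≈ √(Ka·C₀) = 2.16 × 10^-5 M.
pH = −log[H+] = −log(2.16 × 10^-5) = 4.67

pH = 4.67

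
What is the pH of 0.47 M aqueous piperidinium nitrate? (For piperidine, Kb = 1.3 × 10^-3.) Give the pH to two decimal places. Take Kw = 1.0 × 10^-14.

pH = 5.72

C5H10NH2+ is the conjugate acid of the weak base C5H10NH.
Ka = Kw/Kb = 1.0×10^-14 / 1.3 × 10^-3 = 7.69 × 10^-12
Ka = x²/(0.47 − x) = 7.69 × 10^-12
Assume x ≪ 0.47: x ≈ √(7.69 × 10^-12 × 0.47) = 1.90 × 10^-6 M
Check: 0.0004% ionized — well under 5%, approximation valid.
pH = −log[H+] = −log(1.90 × 10^-6) = 5.72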